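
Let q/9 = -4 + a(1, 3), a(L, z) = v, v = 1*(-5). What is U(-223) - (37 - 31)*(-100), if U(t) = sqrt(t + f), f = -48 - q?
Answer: 600 + I*sqrt(190) ≈ 600.0 + 13.784*I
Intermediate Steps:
v = -5
a(L, z) = -5
q = -81 (q = 9*(-4 - 5) = 9*(-9) = -81)
f = 33 (f = -48 - 1*(-81) = -48 + 81 = 33)
U(t) = sqrt(33 + t) (U(t) = sqrt(t + 33) = sqrt(33 + t))
U(-223) - (37 - 31)*(-100) = sqrt(33 - 223) - (37 - 31)*(-100) = sqrt(-190) - 6*(-100) = I*sqrt(190) - 1*(-600) = I*sqrt(190) + 600 = 600 + I*sqrt(190)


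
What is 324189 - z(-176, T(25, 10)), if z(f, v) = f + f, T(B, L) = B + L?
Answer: 324541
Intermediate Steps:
z(f, v) = 2*f
324189 - z(-176, T(25, 10)) = 324189 - 2*(-176) = 324189 - 1*(-352) = 324189 + 352 = 324541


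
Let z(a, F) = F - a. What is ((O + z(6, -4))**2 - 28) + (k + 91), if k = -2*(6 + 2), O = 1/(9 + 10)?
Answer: 52688/361 ≈ 145.95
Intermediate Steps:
O = 1/19 ≈ 0.052632
k = -16 (k = -2*8 = -16)
((O + z(6, -4))**2 - 28) + (k + 91) = ((1/19 + (-4 - 1*6))**2 - 28) + (-16 + 91) = ((1/19 + (-4 - 6))**2 - 28) + 75 = ((1/19 - 10)**2 - 28) + 75 = ((-189/19)**2 - 28) + 75 = (35721/361 - 28) + 75 = 25613/361 + 75 = 52688/361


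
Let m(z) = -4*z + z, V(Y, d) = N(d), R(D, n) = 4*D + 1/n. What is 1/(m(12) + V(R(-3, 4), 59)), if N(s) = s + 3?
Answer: 1/26 ≈ 0.038462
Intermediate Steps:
R(D, n) = 1/n + 4*D
N(s) = 3 + s
V(Y, d) = 3 + d
m(z) = -3*z
1/(m(12) + V(R(-3, 4), 59)) = 1/(-3*12 + (3 + 59)) = 1/(-36 + 62) = 1/26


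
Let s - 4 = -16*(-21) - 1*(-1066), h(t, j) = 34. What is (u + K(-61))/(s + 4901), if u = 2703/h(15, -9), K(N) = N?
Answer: 37/12614 ≈ 0.0029332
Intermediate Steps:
u = 159/2 (u = 2703/34 = 2703*(1/34) = 159/2 ≈ 79.500)
s = 1406 (s = 4 + (-16*(-21) - 1*(-1066)) = 4 + (336 + 1066) = 4 + 1402 = 1406)
(u + K(-61))/(s + 4901) = (159/2 - 61)/(1406 + 4901) = (37/2)/6307 = (37/2)*(1/6307) = 37/12614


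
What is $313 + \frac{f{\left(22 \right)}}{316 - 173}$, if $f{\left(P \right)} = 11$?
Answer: $\frac{4070}{13} \approx 313.08$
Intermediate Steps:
$313 + \frac{f{\left(22 \right)}}{316 - 173} = 313 + \frac{11}{316 - 173} = 313 + \frac{11}{143} = 313 + 11 \cdot \frac{1}{143} = 313 + \frac{1}{13} = \frac{4070}{13}$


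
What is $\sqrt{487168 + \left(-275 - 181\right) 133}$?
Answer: $2 \sqrt{106630} \approx 653.08$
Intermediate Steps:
$\sqrt{487168 + \left(-275 - 181\right) 133} = \sqrt{487168 - 60648} = \sqrt{426520} = 2 \sqrt{106630}$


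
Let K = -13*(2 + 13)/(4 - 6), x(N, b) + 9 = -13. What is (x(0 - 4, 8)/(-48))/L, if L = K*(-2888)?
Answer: -11/6757920 ≈ -1.6277e-6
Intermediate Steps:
x(N, b) = -22 (x(N, b) = -9 - 13 = -22)
K = 195/2 (K = -13/((-2/15)) = -13/((-2*1/15)) = -13/(-2/15) = -13*(-15/2) = 195/2 ≈ 97.500)
L = -281580 (L = (195/2)*(-2888) = -281580)
(x(0 - 4, 8)/(-48))/L = (-22/(-48))/(-281580) = -1/48*(-22)*(-1/281580) = (11/24)*(-1/281580) = -11/6757920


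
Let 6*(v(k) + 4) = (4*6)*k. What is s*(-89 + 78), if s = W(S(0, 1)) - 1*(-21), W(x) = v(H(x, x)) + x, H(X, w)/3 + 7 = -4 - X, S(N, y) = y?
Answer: 1386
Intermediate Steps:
H(X, w) = -33 - 3*X (H(X, w) = -21 + 3*(-4 - X) = -21 + (-12 - 3*X) = -33 - 3*X)
v(k) = -4 + 4*k (v(k) = -4 + ((4*6)*k)/6 = -4 + (24*k)/6 = -4 + 4*k)
W(x) = -136 - 11*x (W(x) = (-4 + 4*(-33 - 3*x)) + x = (-4 + (-132 - 12*x)) + x = (-136 - 12*x) + x = -136 - 11*x)
s = -126 (s = (-136 - 11*1) - 1*(-21) = (-136 - 11) + 21 = -147 + 21 = -126)
s*(-89 + 78) = -126*(-89 + 78) = -126*(-11) = 1386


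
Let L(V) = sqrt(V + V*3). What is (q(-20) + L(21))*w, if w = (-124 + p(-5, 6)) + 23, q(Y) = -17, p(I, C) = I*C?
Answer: 2227 - 262*sqrt(21) ≈ 1026.4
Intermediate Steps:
p(I, C) = C*I
L(V) = 2*sqrt(V) (L(V) = sqrt(V + 3*V) = sqrt(4*V) = 2*sqrt(V))
w = -131 (w = (-124 + 6*(-5)) + 23 = (-124 - 30) + 23 = -154 + 23 = -131)
(q(-20) + L(21))*w = (-17 + 2*sqrt(21))*(-131) = 2227 - 262*sqrt(21)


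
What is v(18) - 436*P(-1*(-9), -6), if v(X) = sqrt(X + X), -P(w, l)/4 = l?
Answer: -10458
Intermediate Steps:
P(w, l) = -4*l
v(X) = sqrt(2)*sqrt(X) (v(X) = sqrt(2*X) = sqrt(2)*sqrt(X))
v(18) - 436*P(-1*(-9), -6) = sqrt(2)*sqrt(18) - (-1744)*(-6) = sqrt(2)*(3*sqrt(2)) - 436*24 = 6 - 10464 = -10458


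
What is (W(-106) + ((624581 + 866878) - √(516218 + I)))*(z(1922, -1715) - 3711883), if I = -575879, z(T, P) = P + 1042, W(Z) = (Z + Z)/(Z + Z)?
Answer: -5537128771760 + 11137668*I*√6629 ≈ -5.5371e+12 + 9.0681e+8*I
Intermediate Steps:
W(Z) = 1 (W(Z) = (2*Z)/((2*Z)) = (2*Z)*(1/(2*Z)) = 1)
z(T, P) = 1042 + P
(W(-106) + ((624581 + 866878) - √(516218 + I)))*(z(1922, -1715) - 3711883) = (1 + ((624581 + 866878) - √(516218 - 575879)))*((1042 - 1715) - 3711883) = (1 + (1491459 - √(-59661)))*(-673 - 3711883) = (1 + (1491459 - 3*I*√6629))*(-3712556) = (1491460 - 3*I*√6629)*(-3712556) = -5537128771760 + 11137668*I*√6629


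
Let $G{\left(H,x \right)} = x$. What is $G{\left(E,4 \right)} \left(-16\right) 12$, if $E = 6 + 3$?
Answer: $-768$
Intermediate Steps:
$E = 9$
$G{\left(E,4 \right)} \left(-16\right) 12 = 4 \left(-16\right) 12 = \left(-64\right) 12 = -768$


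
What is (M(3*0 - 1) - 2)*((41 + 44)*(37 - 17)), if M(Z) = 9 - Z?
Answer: 13600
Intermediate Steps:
(M(3*0 - 1) - 2)*((41 + 44)*(37 - 17)) = ((9 - (3*0 - 1)) - 2)*((41 + 44)*(37 - 17)) = ((9 - (0 - 1)) - 2)*(85*20) = ((9 - 1*(-1)) - 2)*1700 = ((9 + 1) - 2)*1700 = (10 - 2)*1700 = 8*1700 = 13600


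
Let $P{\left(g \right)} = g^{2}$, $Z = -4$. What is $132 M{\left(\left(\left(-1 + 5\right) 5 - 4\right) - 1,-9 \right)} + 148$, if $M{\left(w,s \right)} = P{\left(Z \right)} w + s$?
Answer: $30640$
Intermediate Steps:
$M{\left(w,s \right)} = s + 16 w$ ($M{\left(w,s \right)} = \left(-4\right)^{2} w + s = 16 w + s = s + 16 w$)
$132 M{\left(\left(\left(-1 + 5\right) 5 - 4\right) - 1,-9 \right)} + 148 = 132 \left(-9 + 16 \left(\left(\left(-1 + 5\right) 5 - 4\right) - 1\right)\right) + 148 = 132 \left(-9 + 16 \left(\left(4 \cdot 5 - 4\right) - 1\right)\right) + 148 = 132 \left(-9 + 16 \left(\left(20 - 4\right) - 1\right)\right) + 148 = 132 \left(-9 + 16 \left(16 - 1\right)\right) + 148 = 132 \left(-9 + 16 \cdot 15\right) + 148 = 132 \left(-9 + 240\right) + 148 = 132 \cdot 231 + 148 = 30492 + 148 = 30640$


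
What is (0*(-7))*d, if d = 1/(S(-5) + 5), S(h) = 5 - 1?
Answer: 0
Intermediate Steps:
S(h) = 4
d = ⅑ (d = 1/(4 + 5) = 1/9 = ⅑ ≈ 0.11111)
(0*(-7))*d = (0*(-7))*(⅑) = 0*(⅑) = 0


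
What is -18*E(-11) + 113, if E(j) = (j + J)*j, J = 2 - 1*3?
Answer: -2263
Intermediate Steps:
J = -1 (J = 2 - 3 = -1)
E(j) = j*(-1 + j) (E(j) = (j - 1)*j = (-1 + j)*j = j*(-1 + j))
-18*E(-11) + 113 = -(-198)*(-1 - 11) + 113 = -(-198)*(-12) + 113 = -18*132 + 113 = -2376 + 113 = -2263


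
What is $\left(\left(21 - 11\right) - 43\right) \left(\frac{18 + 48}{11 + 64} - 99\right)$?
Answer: $\frac{80949}{25} \approx 3238.0$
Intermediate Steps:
$\left(\left(21 - 11\right) - 43\right) \left(\frac{18 + 48}{11 + 64} - 99\right) = \left(10 - 43\right) \left(\frac{66}{75} - 99\right) = - 33 \left(66 \cdot \frac{1}{75} - 99\right) = - 33 \left(\frac{22}{25} - 99\right) = \left(-33\right) \left(- \frac{2453}{25}\right) = \frac{80949}{25}$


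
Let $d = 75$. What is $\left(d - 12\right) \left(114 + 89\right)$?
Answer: $12789$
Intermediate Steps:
$\left(d - 12\right) \left(114 + 89\right) = \left(75 - 12\right) \left(114 + 89\right) = 63 \cdot 203 = 12789$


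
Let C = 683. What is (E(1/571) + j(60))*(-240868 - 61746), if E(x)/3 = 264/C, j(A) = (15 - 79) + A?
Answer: 587071160/683 ≈ 8.5955e+5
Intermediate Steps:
j(A) = -64 + A
E(x) = 792/683 (E(x) = 3*(264/683) = 792/683)
(E(1/571) + j(60))*(-240868 - 61746) = (792/683 + (-64 + 60))*(-240868 - 61746) = (792/683 - 4)*(-302614) = -1940/683*(-302614) = 587071160/683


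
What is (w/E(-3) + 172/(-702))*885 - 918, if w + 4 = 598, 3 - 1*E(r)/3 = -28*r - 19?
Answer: -14367011/3627 ≈ -3961.1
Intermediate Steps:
E(r) = 66 + 84*r (E(r) = 9 - 3*(-28*r - 19) = 9 - 3*(-19 - 28*r) = 9 + (57 + 84*r) = 66 + 84*r)
w = 594 (w = -4 + 598 = 594)
(w/E(-3) + 172/(-702))*885 - 918 = (594/(66 + 84*(-3)) + 172/(-702))*885 - 918 = (594/(66 - 252) + 172*(-1/702))*885 - 918 = (594/(-186) - 86/351)*885 - 918 = (594*(-1/186) - 86/351)*885 - 918 = (-99/31 - 86/351)*885 - 918 = -37415/10881*885 - 918 = -11037425/3627 - 918 = -14367011/3627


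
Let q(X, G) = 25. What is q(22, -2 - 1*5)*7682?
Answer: 192050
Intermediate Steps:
q(22, -2 - 1*5)*7682 = 25*7682 = 192050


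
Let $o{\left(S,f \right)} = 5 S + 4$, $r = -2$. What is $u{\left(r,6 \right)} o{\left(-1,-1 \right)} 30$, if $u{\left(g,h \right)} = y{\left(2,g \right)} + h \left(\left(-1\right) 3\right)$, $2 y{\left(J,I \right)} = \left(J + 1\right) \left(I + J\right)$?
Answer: $540$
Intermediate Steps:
$y{\left(J,I \right)} = \frac{\left(1 + J\right) \left(I + J\right)}{2}$ ($y{\left(J,I \right)} = \frac{\left(J + 1\right) \left(I + J\right)}{2} = \frac{\left(1 + J\right) \left(I + J\right)}{2}$)
$o{\left(S,f \right)} = 4 + 5 S$
$u{\left(g,h \right)} = 3 - 3 h + \frac{3 g}{2}$ ($u{\left(g,h \right)} = \left(\frac{g}{2} + \frac{1}{2} \cdot 2 + \frac{2^{2}}{2} + \frac{1}{2} g 2\right) + h \left(\left(-1\right) 3\right) = \left(\frac{g}{2} + 1 + \frac{1}{2} \cdot 4 + g\right) + h \left(-3\right) = \left(\frac{g}{2} + 1 + 2 + g\right) - 3 h = \left(3 + \frac{3 g}{2}\right) - 3 h = 3 - 3 h + \frac{3 g}{2}$)
$u{\left(r,6 \right)} o{\left(-1,-1 \right)} 30 = \left(3 - 18 + \frac{3}{2} \left(-2\right)\right) \left(4 + 5 \left(-1\right)\right) 30 = \left(3 - 18 - 3\right) \left(4 - 5\right) 30 = \left(-18\right) \left(-1\right) 30 = 18 \cdot 30 = 540$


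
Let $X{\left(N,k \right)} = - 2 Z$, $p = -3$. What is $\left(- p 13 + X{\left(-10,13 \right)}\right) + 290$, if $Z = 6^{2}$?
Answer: $257$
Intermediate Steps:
$Z = 36$
$X{\left(N,k \right)} = -72$ ($X{\left(N,k \right)} = \left(-2\right) 36 = -72$)
$\left(- p 13 + X{\left(-10,13 \right)}\right) + 290 = \left(- \left(-3\right) 13 - 72\right) + 290 = \left(\left(-1\right) \left(-39\right) - 72\right) + 290 = \left(39 - 72\right) + 290 = -33 + 290 = 257$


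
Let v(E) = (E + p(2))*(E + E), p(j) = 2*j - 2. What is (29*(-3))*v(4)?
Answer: -4176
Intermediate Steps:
p(j) = -2 + 2*j
v(E) = 2*E*(2 + E) (v(E) = (E + (-2 + 2*2))*(E + E) = (E + (-2 + 4))*(2*E) = (E + 2)*(2*E) = (2 + E)*(2*E) = 2*E*(2 + E))
(29*(-3))*v(4) = (29*(-3))*(2*4*(2 + 4)) = -174*4*6 = -87*48 = -4176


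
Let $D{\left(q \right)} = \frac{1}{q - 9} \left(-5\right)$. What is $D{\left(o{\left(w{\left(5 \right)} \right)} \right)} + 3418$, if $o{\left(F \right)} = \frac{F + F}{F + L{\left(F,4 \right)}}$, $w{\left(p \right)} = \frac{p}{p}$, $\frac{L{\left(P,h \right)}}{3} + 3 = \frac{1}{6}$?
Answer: $\frac{475177}{139} \approx 3418.5$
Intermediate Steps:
$L{\left(P,h \right)} = - \frac{17}{2}$ ($L{\left(P,h \right)} = -9 + \frac{3}{6} = -9 + 3 \cdot \frac{1}{6} = -9 + \frac{1}{2} = - \frac{17}{2}$)
$w{\left(p \right)} = 1$
$o{\left(F \right)} = \frac{2 F}{- \frac{17}{2} + F}$ ($o{\left(F \right)} = \frac{F + F}{F - \frac{17}{2}} = \frac{2 F}{- \frac{17}{2} + F}$)
$D{\left(q \right)} = - \frac{5}{-9 + q}$ ($D{\left(q \right)} = \frac{1}{-9 + q} \left(-5\right) = - \frac{5}{-9 + q}$)
$D{\left(o{\left(w{\left(5 \right)} \right)} \right)} + 3418 = - \frac{5}{-9 + 4 \cdot 1 \frac{1}{-17 + 2 \cdot 1}} + 3418 = - \frac{5}{-9 + 4 \cdot 1 \frac{1}{-17 + 2}} + 3418 = - \frac{5}{-9 + 4 \cdot 1 \frac{1}{-15}} + 3418 = - \frac{5}{-9 + 4 \cdot 1 \left(- \frac{1}{15}\right)} + 3418 = - \frac{5}{-9 - \frac{4}{15}} + 3418 = - \frac{5}{- \frac{139}{15}} + 3418 = \left(-5\right) \left(- \frac{15}{139}\right) + 3418 = \frac{75}{139} + 3418 = \frac{475177}{139}$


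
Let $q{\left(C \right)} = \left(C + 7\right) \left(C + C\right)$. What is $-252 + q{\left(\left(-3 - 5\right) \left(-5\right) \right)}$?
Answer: $3508$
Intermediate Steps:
$q{\left(C \right)} = 2 C \left(7 + C\right)$ ($q{\left(C \right)} = \left(7 + C\right) 2 C = 2 C \left(7 + C\right)$)
$-252 + q{\left(\left(-3 - 5\right) \left(-5\right) \right)} = -252 + 2 \left(-3 - 5\right) \left(-5\right) \left(7 + \left(-3 - 5\right) \left(-5\right)\right) = -252 + 2 \left(\left(-8\right) \left(-5\right)\right) \left(7 - -40\right) = -252 + 2 \cdot 40 \left(7 + 40\right) = -252 + 2 \cdot 40 \cdot 47 = -252 + 3760 = 3508$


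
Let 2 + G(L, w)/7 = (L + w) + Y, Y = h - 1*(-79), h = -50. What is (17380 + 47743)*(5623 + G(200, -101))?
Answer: 423625115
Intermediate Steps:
Y = 29 (Y = -50 - 1*(-79) = -50 + 79 = 29)
G(L, w) = 189 + 7*L + 7*w (G(L, w) = -14 + 7*((L + w) + 29) = -14 + 7*(29 + L + w) = -14 + (203 + 7*L + 7*w) = 189 + 7*L + 7*w)
(17380 + 47743)*(5623 + G(200, -101)) = (17380 + 47743)*(5623 + (189 + 7*200 + 7*(-101))) = 65123*(5623 + (189 + 1400 - 707)) = 65123*(5623 + 882) = 65123*6505 = 423625115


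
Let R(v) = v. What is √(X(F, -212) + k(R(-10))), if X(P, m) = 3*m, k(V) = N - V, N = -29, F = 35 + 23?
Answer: I*√655 ≈ 25.593*I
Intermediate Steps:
F = 58
k(V) = -29 - V
√(X(F, -212) + k(R(-10))) = √(3*(-212) + (-29 - 1*(-10))) = √(-636 + (-29 + 10)) = √(-636 - 19) = √(-655) = I*√655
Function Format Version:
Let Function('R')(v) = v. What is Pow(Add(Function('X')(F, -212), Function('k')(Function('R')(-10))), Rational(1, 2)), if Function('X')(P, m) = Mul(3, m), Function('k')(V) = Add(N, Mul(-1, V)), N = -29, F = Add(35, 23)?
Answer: Mul(I, Pow(655, Rational(1, 2))) ≈ Mul(25.593, I)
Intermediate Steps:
F = 58
Function('k')(V) = Add(-29, Mul(-1, V))
Pow(Add(Function('X')(F, -212), Function('k')(Function('R')(-10))), Rational(1, 2)) = Pow(Add(Mul(3, -212), Add(-29, Mul(-1, -10))), Rational(1, 2)) = Pow(Add(-636, Add(-29, 10)), Rational(1, 2)) = Pow(Add(-636, -19), Rational(1, 2)) = Pow(-655, Rational(1, 2)) = Mul(I, Pow(655, Rational(1, 2)))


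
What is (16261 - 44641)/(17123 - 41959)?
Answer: 7095/6209 ≈ 1.1427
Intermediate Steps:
(16261 - 44641)/(17123 - 41959) = -28380/(-24836) = -28380*(-1/24836) = 7095/6209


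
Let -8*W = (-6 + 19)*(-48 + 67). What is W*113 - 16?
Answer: -28039/8 ≈ -3504.9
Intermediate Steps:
W = -247/8 (W = -(-6 + 19)*(-48 + 67)/8 = -13*19/8 = -1/8*247 = -247/8 ≈ -30.875)
W*113 - 16 = -247/8*113 - 16 = -27911/8 - 16 = -28039/8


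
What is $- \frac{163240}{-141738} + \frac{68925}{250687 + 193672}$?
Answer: $\frac{41153227405}{31491277971} \approx 1.3068$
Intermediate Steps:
$- \frac{163240}{-141738} + \frac{68925}{250687 + 193672} = \left(-163240\right) \left(- \frac{1}{141738}\right) + \frac{68925}{444359} = \frac{81620}{70869} + 68925 \cdot \frac{1}{444359} = \frac{81620}{70869} + \frac{68925}{444359} = \frac{41153227405}{31491277971}$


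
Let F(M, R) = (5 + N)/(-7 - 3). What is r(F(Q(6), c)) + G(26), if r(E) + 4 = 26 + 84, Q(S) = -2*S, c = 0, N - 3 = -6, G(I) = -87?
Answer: 19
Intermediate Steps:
N = -3 (N = 3 - 6 = -3)
F(M, R) = -1/5 (F(M, R) = (5 - 3)/(-7 - 3) = 2/(-10) = 2*(-1/10) = -1/5)
r(E) = 106 (r(E) = -4 + (26 + 84) = -4 + 110 = 106)
r(F(Q(6), c)) + G(26) = 106 - 87 = 19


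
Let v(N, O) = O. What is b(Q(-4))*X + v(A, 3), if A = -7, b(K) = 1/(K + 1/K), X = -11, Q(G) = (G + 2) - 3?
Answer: 133/26 ≈ 5.1154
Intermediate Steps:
Q(G) = -1 + G (Q(G) = (2 + G) - 3 = -1 + G)
b(Q(-4))*X + v(A, 3) = ((-1 - 4)/(1 + (-1 - 4)²))*(-11) + 3 = -5/(1 + (-5)²)*(-11) + 3 = -5/(1 + 25)*(-11) + 3 = -5/26*(-11) + 3 = 55/26 + 3 = 133/26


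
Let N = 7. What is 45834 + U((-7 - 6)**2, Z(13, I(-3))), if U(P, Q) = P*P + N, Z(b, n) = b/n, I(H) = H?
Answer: 74402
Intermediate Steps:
U(P, Q) = 7 + P**2 (U(P, Q) = P*P + 7 = P**2 + 7 = 7 + P**2)
45834 + U((-7 - 6)**2, Z(13, I(-3))) = 45834 + (7 + ((-7 - 6)**2)**2) = 45834 + (7 + ((-13)**2)**2) = 45834 + (7 + 169**2) = 45834 + (7 + 28561) = 45834 + 28568 = 74402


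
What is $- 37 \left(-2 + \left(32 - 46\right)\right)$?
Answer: $592$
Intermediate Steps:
$- 37 \left(-2 + \left(32 - 46\right)\right) = - 37 \left(-2 - 14\right) = \left(-37\right) \left(-16\right) = 592$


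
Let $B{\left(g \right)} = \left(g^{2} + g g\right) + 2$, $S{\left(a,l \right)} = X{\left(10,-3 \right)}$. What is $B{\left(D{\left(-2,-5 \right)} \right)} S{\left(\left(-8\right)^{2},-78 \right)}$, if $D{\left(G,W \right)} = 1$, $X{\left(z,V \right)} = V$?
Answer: $-12$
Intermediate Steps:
$S{\left(a,l \right)} = -3$
$B{\left(g \right)} = 2 + 2 g^{2}$ ($B{\left(g \right)} = \left(g^{2} + g^{2}\right) + 2 = 2 g^{2} + 2 = 2 + 2 g^{2}$)
$B{\left(D{\left(-2,-5 \right)} \right)} S{\left(\left(-8\right)^{2},-78 \right)} = \left(2 + 2 \cdot 1^{2}\right) \left(-3\right) = \left(2 + 2 \cdot 1\right) \left(-3\right) = \left(2 + 2\right) \left(-3\right) = 4 \left(-3\right) = -12$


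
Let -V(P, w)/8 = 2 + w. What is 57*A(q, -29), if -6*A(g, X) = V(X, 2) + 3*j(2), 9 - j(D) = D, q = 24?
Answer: 209/2 ≈ 104.50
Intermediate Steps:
V(P, w) = -16 - 8*w (V(P, w) = -8*(2 + w) = -16 - 8*w)
j(D) = 9 - D
A(g, X) = 11/6 (A(g, X) = -((-16 - 8*2) + 3*(9 - 1*2))/6 = -((-16 - 16) + 3*(9 - 2))/6 = -(-32 + 3*7)/6 = -(-32 + 21)/6 = -⅙*(-11) = 11/6)
57*A(q, -29) = 57*(11/6) = 209/2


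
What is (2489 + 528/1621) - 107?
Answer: 3861750/1621 ≈ 2382.3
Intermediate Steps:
(2489 + 528/1621) - 107 = 4035197/1621 - 107 = 3861750/1621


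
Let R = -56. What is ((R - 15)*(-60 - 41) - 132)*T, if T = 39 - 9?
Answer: 211170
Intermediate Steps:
T = 30
((R - 15)*(-60 - 41) - 132)*T = ((-56 - 15)*(-60 - 41) - 132)*30 = (-71*(-101) - 132)*30 = (7171 - 132)*30 = 7039*30 = 211170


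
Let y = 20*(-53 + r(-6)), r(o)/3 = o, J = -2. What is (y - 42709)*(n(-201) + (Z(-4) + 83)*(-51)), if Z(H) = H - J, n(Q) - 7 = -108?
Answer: 186753928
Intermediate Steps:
r(o) = 3*o
n(Q) = -101 (n(Q) = 7 - 108 = -101)
Z(H) = 2 + H (Z(H) = H - 1*(-2) = H + 2 = 2 + H)
y = -1420 (y = 20*(-53 + 3*(-6)) = 20*(-53 - 18) = 20*(-71) = -1420)
(y - 42709)*(n(-201) + (Z(-4) + 83)*(-51)) = (-1420 - 42709)*(-101 + ((2 - 4) + 83)*(-51)) = -44129*(-101 + (-2 + 83)*(-51)) = -44129*(-101 + 81*(-51)) = -44129*(-101 - 4131) = -44129*(-4232) = 186753928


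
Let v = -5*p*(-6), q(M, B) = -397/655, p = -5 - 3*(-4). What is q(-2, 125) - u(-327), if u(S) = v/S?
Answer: 2577/71395 ≈ 0.036095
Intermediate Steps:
p = 7 (p = -5 + 12 = 7)
q(M, B) = -397/655 (q(M, B) = -397*1/655 = -397/655)
v = 210 (v = -5*7*(-6) = -35*(-6) = 210)
u(S) = 210/S
q(-2, 125) - u(-327) = -397/655 - 210/(-327) = -397/655 - 210*(-1)/327 = -397/655 - 1*(-70/109) = -397/655 + 70/109 = 2577/71395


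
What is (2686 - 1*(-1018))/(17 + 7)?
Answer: 463/3 ≈ 154.33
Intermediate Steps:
(2686 - 1*(-1018))/(17 + 7) = (2686 + 1018)/24 = 3704*(1/24) = 463/3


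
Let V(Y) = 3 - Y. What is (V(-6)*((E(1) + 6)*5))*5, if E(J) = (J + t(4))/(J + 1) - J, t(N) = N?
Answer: 3375/2 ≈ 1687.5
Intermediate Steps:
E(J) = -J + (4 + J)/(1 + J) (E(J) = (J + 4)/(J + 1) - J = (4 + J)/(1 + J) - J = -J + (4 + J)/(1 + J))
(V(-6)*((E(1) + 6)*5))*5 = ((3 - 1*(-6))*(((4 - 1*1**2)/(1 + 1) + 6)*5))*5 = ((3 + 6)*(((4 - 1*1)/2 + 6)*5))*5 = (9*(((4 - 1)/2 + 6)*5))*5 = (9*(((1/2)*3 + 6)*5))*5 = (9*((3/2 + 6)*5))*5 = (9*((15/2)*5))*5 = (9*(75/2))*5 = (675/2)*5 = 3375/2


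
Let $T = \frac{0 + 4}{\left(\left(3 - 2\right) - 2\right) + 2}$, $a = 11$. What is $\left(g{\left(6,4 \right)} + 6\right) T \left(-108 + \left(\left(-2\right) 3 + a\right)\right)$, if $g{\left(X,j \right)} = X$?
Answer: $-4944$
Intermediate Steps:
$T = 4$ ($T = \frac{4}{\left(1 - 2\right) + 2} = \frac{4}{-1 + 2} = \frac{4}{1} = 4 \cdot 1 = 4$)
$\left(g{\left(6,4 \right)} + 6\right) T \left(-108 + \left(\left(-2\right) 3 + a\right)\right) = \left(6 + 6\right) 4 \left(-108 + \left(\left(-2\right) 3 + 11\right)\right) = 12 \cdot 4 \left(-108 + \left(-6 + 11\right)\right) = 48 \left(-108 + 5\right) = 48 \left(-103\right) = -4944$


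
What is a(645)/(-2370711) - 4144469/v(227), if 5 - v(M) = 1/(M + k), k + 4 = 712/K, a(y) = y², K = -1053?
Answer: -766726982543877721/924167947234 ≈ -8.2964e+5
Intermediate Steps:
k = -4924/1053 (k = -4 + 712/(-1053) = -4 + 712*(-1/1053) = -4 - 712/1053 = -4924/1053 ≈ -4.6762)
v(M) = 5 - 1/(-4924/1053 + M) (v(M) = 5 - 1/(M - 4924/1053) = 5 - 1/(-4924/1053 + M))
a(645)/(-2370711) - 4144469/v(227) = 645²/(-2370711) - 4144469*(4924 - 1053*227)/(25673 - 5265*227) = 416025*(-1/2370711) - 4144469*(4924 - 239031)/(25673 - 1195155) = -138675/790237 - 4144469/(-1169482/(-234107)) = -138675/790237 - 4144469/((-1/234107*(-1169482))) = -138675/790237 - 4144469/1169482/234107 = -138675/790237 - 4144469*234107/1169482 = -138675/790237 - 970249204183/1169482 = -766726982543877721/924167947234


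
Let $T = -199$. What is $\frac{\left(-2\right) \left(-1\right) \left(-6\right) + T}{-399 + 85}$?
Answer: $\frac{211}{314} \approx 0.67197$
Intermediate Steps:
$\frac{\left(-2\right) \left(-1\right) \left(-6\right) + T}{-399 + 85} = \frac{\left(-2\right) \left(-1\right) \left(-6\right) - 199}{-399 + 85} = \frac{2 \left(-6\right) - 199}{-314} = \left(-12 - 199\right) \left(- \frac{1}{314}\right) = \left(-211\right) \left(- \frac{1}{314}\right) = \frac{211}{314}$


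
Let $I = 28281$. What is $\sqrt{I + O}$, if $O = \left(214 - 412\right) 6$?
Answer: $\sqrt{27093} \approx 164.6$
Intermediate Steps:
$O = -1188$ ($O = \left(214 - 412\right) 6 = \left(-198\right) 6 = -1188$)
$\sqrt{I + O} = \sqrt{28281 - 1188} = \sqrt{27093}$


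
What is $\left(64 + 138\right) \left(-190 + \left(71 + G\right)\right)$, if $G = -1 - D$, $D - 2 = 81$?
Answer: $-41006$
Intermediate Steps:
$D = 83$ ($D = 2 + 81 = 83$)
$G = -84$ ($G = -1 - 83 = -84$)
$\left(64 + 138\right) \left(-190 + \left(71 + G\right)\right) = \left(64 + 138\right) \left(-190 + \left(71 - 84\right)\right) = 202 \left(-190 - 13\right) = 202 \left(-203\right) = -41006$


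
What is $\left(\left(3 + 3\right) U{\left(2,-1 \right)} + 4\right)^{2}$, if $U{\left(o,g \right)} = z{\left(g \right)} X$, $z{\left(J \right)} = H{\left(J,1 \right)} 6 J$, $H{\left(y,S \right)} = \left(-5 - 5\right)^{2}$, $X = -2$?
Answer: $51897616$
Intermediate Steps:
$H{\left(y,S \right)} = 100$ ($H{\left(y,S \right)} = \left(-10\right)^{2} = 100$)
$z{\left(J \right)} = 600 J$ ($z{\left(J \right)} = 100 \cdot 6 J = 600 J$)
$U{\left(o,g \right)} = - 1200 g$ ($U{\left(o,g \right)} = 600 g \left(-2\right) = - 1200 g$)
$\left(\left(3 + 3\right) U{\left(2,-1 \right)} + 4\right)^{2} = \left(\left(3 + 3\right) \left(\left(-1200\right) \left(-1\right)\right) + 4\right)^{2} = \left(6 \cdot 1200 + 4\right)^{2} = \left(7200 + 4\right)^{2} = 7204^{2} = 51897616$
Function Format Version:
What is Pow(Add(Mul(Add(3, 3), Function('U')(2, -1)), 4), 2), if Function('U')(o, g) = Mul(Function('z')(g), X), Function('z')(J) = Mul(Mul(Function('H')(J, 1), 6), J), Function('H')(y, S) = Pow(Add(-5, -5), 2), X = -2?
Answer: 51897616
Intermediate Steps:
Function('H')(y, S) = 100 (Function('H')(y, S) = Pow(-10, 2) = 100)
Function('z')(J) = Mul(600, J) (Function('z')(J) = Mul(Mul(100, 6), J) = Mul(600, J))
Function('U')(o, g) = Mul(-1200, g) (Function('U')(o, g) = Mul(Mul(600, g), -2) = Mul(-1200, g))
Pow(Add(Mul(Add(3, 3), Function('U')(2, -1)), 4), 2) = Pow(Add(Mul(Add(3, 3), Mul(-1200, -1)), 4), 2) = Pow(Add(Mul(6, 1200), 4), 2) = Pow(Add(7200, 4), 2) = Pow(7204, 2) = 51897616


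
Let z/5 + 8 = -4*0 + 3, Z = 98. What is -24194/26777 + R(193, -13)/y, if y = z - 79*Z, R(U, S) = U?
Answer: -193082759/207976959 ≈ -0.92839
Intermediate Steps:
z = -25 (z = -40 + 5*(-4*0 + 3) = -40 + 5*(0 + 3) = -40 + 5*3 = -40 + 15 = -25)
y = -7767 (y = -25 - 79*98 = -25 - 7742 = -7767)
-24194/26777 + R(193, -13)/y = -24194/26777 + 193/(-7767) = -24194*1/26777 + 193*(-1/7767) = -24194/26777 - 193/7767 = -193082759/207976959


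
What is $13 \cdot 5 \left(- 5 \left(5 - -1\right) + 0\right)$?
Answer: $-1950$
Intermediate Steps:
$13 \cdot 5 \left(- 5 \left(5 - -1\right) + 0\right) = 65 \left(- 5 \left(5 + 1\right) + 0\right) = 65 \left(\left(-5\right) 6 + 0\right) = 65 \left(-30 + 0\right) = 65 \left(-30\right) = -1950$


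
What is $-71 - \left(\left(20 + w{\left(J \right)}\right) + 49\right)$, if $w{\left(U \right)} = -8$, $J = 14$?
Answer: $-132$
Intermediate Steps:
$-71 - \left(\left(20 + w{\left(J \right)}\right) + 49\right) = -71 - \left(\left(20 - 8\right) + 49\right) = -71 - \left(12 + 49\right) = -71 - 61 = -132$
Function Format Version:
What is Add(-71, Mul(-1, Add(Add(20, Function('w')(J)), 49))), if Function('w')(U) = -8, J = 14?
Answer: -132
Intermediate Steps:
Add(-71, Mul(-1, Add(Add(20, Function('w')(J)), 49))) = Add(-71, Mul(-1, Add(Add(20, -8), 49))) = Add(-71, Mul(-1, Add(12, 49))) = Add(-71, Mul(-1, 61)) = Add(-71, -61) = -132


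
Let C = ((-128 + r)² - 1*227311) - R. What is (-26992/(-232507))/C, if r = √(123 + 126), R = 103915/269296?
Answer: -2561468248656110336/4646759837177777409665795 + 71587434018635776*√249/106875476255088880422313285 ≈ -5.4067e-7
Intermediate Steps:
R = 103915/269296 (R = 103915*(1/269296) = 103915/269296 ≈ 0.38588)
r = √249 ≈ 15.780
C = -61214046971/269296 + (-128 + √249)² (C = ((-128 + √249)² - 1*227311) - 1*103915/269296 = ((-128 + √249)² - 227311) - 103915/269296 = (-227311 + (-128 + √249)²) - 103915/269296 = -61214046971/269296 + (-128 + √249)² ≈ -2.1472e+5)
(-26992/(-232507))/C = (-26992/(-232507))/(-56734846603/269296 - 256*√249) = (-26992*(-1/232507))/(-56734846603/269296 - 256*√249) = 26992/(232507*(-56734846603/269296 - 256*√249))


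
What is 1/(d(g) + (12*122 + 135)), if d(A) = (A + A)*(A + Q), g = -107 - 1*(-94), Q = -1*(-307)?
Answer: -1/6045 ≈ -0.00016543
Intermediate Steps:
Q = 307
g = -13 (g = -107 + 94 = -13)
d(A) = 2*A*(307 + A) (d(A) = (A + A)*(A + 307) = (2*A)*(307 + A) = 2*A*(307 + A))
1/(d(g) + (12*122 + 135)) = 1/(2*(-13)*(307 - 13) + (12*122 + 135)) = 1/(2*(-13)*294 + (1464 + 135)) = 1/(-7644 + 1599) = 1/(-6045) = -1/6045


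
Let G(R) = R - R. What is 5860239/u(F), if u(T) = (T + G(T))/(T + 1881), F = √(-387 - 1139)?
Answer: 5860239 - 1574729937*I*√1526/218 ≈ 5.8602e+6 - 2.8218e+8*I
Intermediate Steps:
G(R) = 0
F = I*√1526 (F = √(-1526) = I*√1526 ≈ 39.064*I)
u(T) = T/(1881 + T) (u(T) = (T + 0)/(T + 1881) = T/(1881 + T))
5860239/u(F) = 5860239/(((I*√1526)/(1881 + I*√1526))) = 5860239/((I*√1526/(1881 + I*√1526))) = 5860239*(-I*√1526*(1881 + I*√1526)/1526) = -837177*I*√1526*(1881 + I*√1526)/218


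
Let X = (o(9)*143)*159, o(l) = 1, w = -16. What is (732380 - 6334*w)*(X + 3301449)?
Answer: 2771453648664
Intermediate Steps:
X = 22737 (X = (1*143)*159 = 143*159 = 22737)
(732380 - 6334*w)*(X + 3301449) = (732380 - 6334*(-16))*(22737 + 3301449) = (732380 + 101344)*3324186 = 833724*3324186 = 2771453648664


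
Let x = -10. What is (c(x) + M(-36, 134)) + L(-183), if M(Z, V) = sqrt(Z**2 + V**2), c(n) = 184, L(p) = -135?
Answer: 49 + 2*sqrt(4813) ≈ 187.75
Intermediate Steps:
M(Z, V) = sqrt(V**2 + Z**2)
(c(x) + M(-36, 134)) + L(-183) = (184 + sqrt(134**2 + (-36)**2)) - 135 = (184 + sqrt(17956 + 1296)) - 135 = (184 + sqrt(19252)) - 135 = (184 + 2*sqrt(4813)) - 135 = 49 + 2*sqrt(4813)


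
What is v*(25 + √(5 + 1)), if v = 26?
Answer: 650 + 26*√6 ≈ 713.69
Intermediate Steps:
v*(25 + √(5 + 1)) = 26*(25 + √(5 + 1)) = 26*(25 + √6) = 650 + 26*√6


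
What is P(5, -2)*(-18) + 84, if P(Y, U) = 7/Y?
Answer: 294/5 ≈ 58.800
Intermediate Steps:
P(5, -2)*(-18) + 84 = (7/5)*(-18) + 84 = -126/5 + 84 = 294/5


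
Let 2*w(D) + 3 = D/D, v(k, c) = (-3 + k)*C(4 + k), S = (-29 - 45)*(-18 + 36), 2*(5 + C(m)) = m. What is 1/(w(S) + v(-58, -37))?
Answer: 1/1951 ≈ 0.00051256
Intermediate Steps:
C(m) = -5 + m/2
S = -1332 (S = -74*18 = -1332)
v(k, c) = (-3 + k)*(-3 + k/2) (v(k, c) = (-3 + k)*(-5 + (4 + k)/2) = (-3 + k)*(-5 + (2 + k/2)) = (-3 + k)*(-3 + k/2))
w(D) = -1 (w(D) = -3/2 + (D/D)/2 = -3/2 + (½)*1 = -3/2 + ½ = -1)
1/(w(S) + v(-58, -37)) = 1/(-1 + (-6 - 58)*(-3 - 58)/2) = 1/(-1 + (½)*(-64)*(-61)) = 1/(-1 + 1952) = 1/1951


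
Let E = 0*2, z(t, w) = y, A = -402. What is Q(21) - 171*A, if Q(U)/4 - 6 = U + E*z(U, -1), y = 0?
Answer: 68850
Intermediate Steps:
z(t, w) = 0
E = 0
Q(U) = 24 + 4*U (Q(U) = 24 + 4*(U + 0*0) = 24 + 4*(U + 0) = 24 + 4*U)
Q(21) - 171*A = (24 + 4*21) - 171*(-402) = (24 + 84) + 68742 = 108 + 68742 = 68850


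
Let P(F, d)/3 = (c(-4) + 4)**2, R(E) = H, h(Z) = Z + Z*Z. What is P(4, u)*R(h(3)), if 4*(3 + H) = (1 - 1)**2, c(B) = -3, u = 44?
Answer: -9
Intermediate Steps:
h(Z) = Z + Z**2
H = -3 (H = -3 + (1 - 1)**2/4 = -3 + (1/4)*0**2 = -3 + (1/4)*0 = -3 + 0 = -3)
R(E) = -3
P(F, d) = 3 (P(F, d) = 3*(-3 + 4)**2 = 3*1**2 = 3*1 = 3)
P(4, u)*R(h(3)) = 3*(-3) = -9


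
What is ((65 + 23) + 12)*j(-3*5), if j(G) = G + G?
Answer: -3000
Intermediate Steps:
j(G) = 2*G
((65 + 23) + 12)*j(-3*5) = ((65 + 23) + 12)*(2*(-3*5)) = (88 + 12)*(2*(-15)) = 100*(-30) = -3000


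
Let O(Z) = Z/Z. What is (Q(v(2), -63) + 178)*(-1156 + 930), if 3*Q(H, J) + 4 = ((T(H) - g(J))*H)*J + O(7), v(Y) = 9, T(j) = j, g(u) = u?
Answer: 3035406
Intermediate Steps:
O(Z) = 1
Q(H, J) = -1 + H*J*(H - J)/3 (Q(H, J) = -4/3 + (((H - J)*H)*J + 1)/3 = -4/3 + ((H*(H - J))*J + 1)/3 = -4/3 + (H*J*(H - J) + 1)/3 = -4/3 + (1 + H*J*(H - J))/3 = -4/3 + (⅓ + H*J*(H - J)/3) = -1 + H*J*(H - J)/3)
(Q(v(2), -63) + 178)*(-1156 + 930) = ((-1 - ⅓*9*(-63)² + (⅓)*(-63)*9²) + 178)*(-1156 + 930) = ((-1 - ⅓*9*3969 + (⅓)*(-63)*81) + 178)*(-226) = ((-1 - 11907 - 1701) + 178)*(-226) = (-13609 + 178)*(-226) = -13431*(-226) = 3035406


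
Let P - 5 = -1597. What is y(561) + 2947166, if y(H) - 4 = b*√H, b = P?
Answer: 2947170 - 1592*√561 ≈ 2.9095e+6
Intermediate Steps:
P = -1592 (P = 5 - 1597 = -1592)
b = -1592
y(H) = 4 - 1592*√H
y(561) + 2947166 = (4 - 1592*√561) + 2947166 = 2947170 - 1592*√561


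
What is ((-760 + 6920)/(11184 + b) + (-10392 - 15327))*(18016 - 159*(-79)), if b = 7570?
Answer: -7374071108191/9377 ≈ -7.8640e+8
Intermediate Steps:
((-760 + 6920)/(11184 + b) + (-10392 - 15327))*(18016 - 159*(-79)) = ((-760 + 6920)/(11184 + 7570) + (-10392 - 15327))*(18016 - 159*(-79)) = (6160/18754 - 25719)*(18016 + 12561) = (6160*(1/18754) - 25719)*30577 = (3080/9377 - 25719)*30577 = -241163983/9377*30577 = -7374071108191/9377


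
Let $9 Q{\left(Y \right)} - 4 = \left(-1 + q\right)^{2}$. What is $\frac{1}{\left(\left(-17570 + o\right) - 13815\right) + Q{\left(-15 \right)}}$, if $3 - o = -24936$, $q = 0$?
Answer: $- \frac{9}{58009} \approx -0.00015515$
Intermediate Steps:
$o = 24939$ ($o = 3 - -24936 = 3 + 24936 = 24939$)
$Q{\left(Y \right)} = \frac{5}{9}$ ($Q{\left(Y \right)} = \frac{4}{9} + \frac{\left(-1 + 0\right)^{2}}{9} = \frac{4}{9} + \frac{\left(-1\right)^{2}}{9} = \frac{4}{9} + \frac{1}{9} \cdot 1 = \frac{4}{9} + \frac{1}{9} = \frac{5}{9}$)
$\frac{1}{\left(\left(-17570 + o\right) - 13815\right) + Q{\left(-15 \right)}} = \frac{1}{\left(\left(-17570 + 24939\right) - 13815\right) + \frac{5}{9}} = \frac{1}{\left(7369 - 13815\right) + \frac{5}{9}} = \frac{1}{-6446 + \frac{5}{9}} = \frac{1}{- \frac{58009}{9}} = - \frac{9}{58009}$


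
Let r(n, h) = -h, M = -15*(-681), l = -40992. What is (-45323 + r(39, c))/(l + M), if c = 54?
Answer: 45377/30777 ≈ 1.4744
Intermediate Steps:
M = 10215
(-45323 + r(39, c))/(l + M) = (-45323 - 1*54)/(-40992 + 10215) = (-45323 - 54)/(-30777) = -45377*(-1/30777) = 45377/30777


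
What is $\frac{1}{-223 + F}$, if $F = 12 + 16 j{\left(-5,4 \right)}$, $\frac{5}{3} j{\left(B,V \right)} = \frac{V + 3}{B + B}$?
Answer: $- \frac{25}{5443} \approx -0.0045931$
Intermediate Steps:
$j{\left(B,V \right)} = \frac{3 \left(3 + V\right)}{10 B}$ ($j{\left(B,V \right)} = \frac{3 \frac{V + 3}{B + B}}{5} = \frac{3 \frac{3 + V}{2 B}}{5} = \frac{3 \left(3 + V\right)}{10 B}$)
$F = \frac{132}{25}$ ($F = 12 + 16 \frac{3 \left(3 + 4\right)}{10 \left(-5\right)} = 12 + 16 \cdot \frac{3}{10} \left(- \frac{1}{5}\right) 7 = 12 + 16 \left(- \frac{21}{50}\right) = 12 - \frac{168}{25} = \frac{132}{25} \approx 5.28$)
$\frac{1}{-223 + F} = \frac{1}{-223 + \frac{132}{25}} = \frac{1}{- \frac{5443}{25}} = - \frac{25}{5443}$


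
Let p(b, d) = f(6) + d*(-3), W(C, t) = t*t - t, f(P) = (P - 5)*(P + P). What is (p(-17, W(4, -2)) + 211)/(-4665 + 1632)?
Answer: -205/3033 ≈ -0.067590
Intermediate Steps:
f(P) = 2*P*(-5 + P) (f(P) = (-5 + P)*(2*P) = 2*P*(-5 + P))
W(C, t) = t² - t
p(b, d) = 12 - 3*d (p(b, d) = 2*6*(-5 + 6) + d*(-3) = 2*6*1 - 3*d = 12 - 3*d)
(p(-17, W(4, -2)) + 211)/(-4665 + 1632) = ((12 - (-6)*(-1 - 2)) + 211)/(-4665 + 1632) = ((12 - (-6)*(-3)) + 211)/(-3033) = ((12 - 3*6) + 211)*(-1/3033) = ((12 - 18) + 211)*(-1/3033) = (-6 + 211)*(-1/3033) = 205*(-1/3033) = -205/3033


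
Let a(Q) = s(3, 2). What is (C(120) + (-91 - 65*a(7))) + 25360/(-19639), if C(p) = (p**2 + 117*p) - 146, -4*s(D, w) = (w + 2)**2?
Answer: 558959497/19639 ≈ 28462.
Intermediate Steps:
s(D, w) = -(2 + w)**2/4 (s(D, w) = -(w + 2)**2/4 = -(2 + w)**2/4)
a(Q) = -4 (a(Q) = -(2 + 2)**2/4 = -1/4*4**2 = -1/4*16 = -4)
C(p) = -146 + p**2 + 117*p
(C(120) + (-91 - 65*a(7))) + 25360/(-19639) = ((-146 + 120**2 + 117*120) + (-91 - 65*(-4))) + 25360/(-19639) = ((-146 + 14400 + 14040) + (-91 + 260)) + 25360*(-1/19639) = (28294 + 169) - 25360/19639 = 28463 - 25360/19639 = 558959497/19639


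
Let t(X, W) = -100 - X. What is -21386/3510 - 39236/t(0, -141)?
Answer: 3389494/8775 ≈ 386.27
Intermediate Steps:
-21386/3510 - 39236/t(0, -141) = -21386/3510 - 39236/(-100 - 1*0) = -21386*1/3510 - 39236/(-100 + 0) = -10693/1755 - 39236/(-100) = -10693/1755 - 39236*(-1/100) = -10693/1755 + 9809/25 = 3389494/8775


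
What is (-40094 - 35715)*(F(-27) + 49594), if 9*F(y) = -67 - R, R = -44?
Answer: -33835300307/9 ≈ -3.7595e+9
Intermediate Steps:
F(y) = -23/9 (F(y) = (-67 - 1*(-44))/9 = (-67 + 44)/9 = (⅑)*(-23) = -23/9)
(-40094 - 35715)*(F(-27) + 49594) = (-40094 - 35715)*(-23/9 + 49594) = -75809*446323/9 = -33835300307/9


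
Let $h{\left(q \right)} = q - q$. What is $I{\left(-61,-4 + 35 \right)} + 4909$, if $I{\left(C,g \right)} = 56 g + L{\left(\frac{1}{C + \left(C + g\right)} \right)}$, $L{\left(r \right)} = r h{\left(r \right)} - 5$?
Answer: $6640$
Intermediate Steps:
$h{\left(q \right)} = 0$
$L{\left(r \right)} = -5$ ($L{\left(r \right)} = r 0 - 5 = 0 - 5 = -5$)
$I{\left(C,g \right)} = -5 + 56 g$ ($I{\left(C,g \right)} = 56 g - 5 = -5 + 56 g$)
$I{\left(-61,-4 + 35 \right)} + 4909 = \left(-5 + 56 \left(-4 + 35\right)\right) + 4909 = \left(-5 + 56 \cdot 31\right) + 4909 = \left(-5 + 1736\right) + 4909 = 1731 + 4909 = 6640$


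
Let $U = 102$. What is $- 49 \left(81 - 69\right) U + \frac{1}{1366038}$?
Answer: $- \frac{81929495087}{1366038} \approx -59976.0$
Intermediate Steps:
$- 49 \left(81 - 69\right) U + \frac{1}{1366038} = - 49 \left(81 - 69\right) 102 + \frac{1}{1366038} = \left(-49\right) 12 \cdot 102 + \frac{1}{1366038} = \left(-588\right) 102 + \frac{1}{1366038} = -59976 + \frac{1}{1366038} = - \frac{81929495087}{1366038}$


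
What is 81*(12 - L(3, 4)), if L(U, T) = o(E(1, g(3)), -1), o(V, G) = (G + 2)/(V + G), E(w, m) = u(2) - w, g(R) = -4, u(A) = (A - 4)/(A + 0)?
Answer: 999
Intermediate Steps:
u(A) = (-4 + A)/A
E(w, m) = -1 - w (E(w, m) = (-4 + 2)/2 - w = (½)*(-2) - w = -1 - w)
o(V, G) = (2 + G)/(G + V)
L(U, T) = -⅓ (L(U, T) = (2 - 1)/(-1 + (-1 - 1*1)) = 1/(-1 + (-1 - 1)) = 1/(-1 - 2) = 1/(-3) = -⅓*1 = -⅓)
81*(12 - L(3, 4)) = 81*(12 - 1*(-⅓)) = 81*(12 + ⅓) = 81*(37/3) = 999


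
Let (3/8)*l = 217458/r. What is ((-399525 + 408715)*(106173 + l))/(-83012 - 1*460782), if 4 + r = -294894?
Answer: -71933864508135/40090940753 ≈ -1794.3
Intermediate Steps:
r = -294898 (r = -4 - 294894 = -294898)
l = -289944/147449 (l = 8*(217458/(-294898))/3 = 8*(217458*(-1/294898))/3 = (8/3)*(-108729/147449) = -289944/147449 ≈ -1.9664)
((-399525 + 408715)*(106173 + l))/(-83012 - 1*460782) = ((-399525 + 408715)*(106173 - 289944/147449))/(-83012 - 1*460782) = (9190*(15654812733/147449))/(-83012 - 460782) = (143867729016270/147449)/(-543794) = (143867729016270/147449)*(-1/543794) = -71933864508135/40090940753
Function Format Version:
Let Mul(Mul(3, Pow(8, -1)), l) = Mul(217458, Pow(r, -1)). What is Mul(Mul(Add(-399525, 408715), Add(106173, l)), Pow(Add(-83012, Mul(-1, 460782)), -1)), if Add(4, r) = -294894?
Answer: Rational(-71933864508135, 40090940753) ≈ -1794.3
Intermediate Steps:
r = -294898 (r = Add(-4, -294894) = -294898)
l = Rational(-289944, 147449) (l = Mul(Rational(8, 3), Mul(217458, Pow(-294898, -1))) = Mul(Rational(8, 3), Mul(217458, Rational(-1, 294898))) = Mul(Rational(8, 3), Rational(-108729, 147449)) = Rational(-289944, 147449) ≈ -1.9664)
Mul(Mul(Add(-399525, 408715), Add(106173, l)), Pow(Add(-83012, Mul(-1, 460782)), -1)) = Mul(Mul(Add(-399525, 408715), Add(106173, Rational(-289944, 147449))), Pow(Add(-83012, Mul(-1, 460782)), -1)) = Mul(Mul(9190, Rational(15654812733, 147449)), Pow(Add(-83012, -460782), -1)) = Mul(Rational(143867729016270, 147449), Pow(-543794, -1)) = Mul(Rational(143867729016270, 147449), Rational(-1, 543794)) = Rational(-71933864508135, 40090940753)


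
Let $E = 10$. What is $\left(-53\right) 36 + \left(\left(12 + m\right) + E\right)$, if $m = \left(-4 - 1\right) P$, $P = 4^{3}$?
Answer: $-2206$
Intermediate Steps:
$P = 64$
$m = -320$ ($m = \left(-4 - 1\right) 64 = \left(-5\right) 64 = -320$)
$\left(-53\right) 36 + \left(\left(12 + m\right) + E\right) = \left(-53\right) 36 + \left(\left(12 - 320\right) + 10\right) = -1908 + \left(-308 + 10\right) = -1908 - 298 = -2206$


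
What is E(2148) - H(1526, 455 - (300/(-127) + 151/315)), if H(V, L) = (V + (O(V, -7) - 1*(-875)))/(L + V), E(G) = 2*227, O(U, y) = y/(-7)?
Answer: 17958780751/39662614 ≈ 452.79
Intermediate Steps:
O(U, y) = -y/7 (O(U, y) = y*(-⅐) = -y/7)
E(G) = 454
H(V, L) = (876 + V)/(L + V) (H(V, L) = (V + (-⅐*(-7) - 1*(-875)))/(L + V) = (V + (1 + 875))/(L + V) = (V + 876)/(L + V) = (876 + V)/(L + V))
E(2148) - H(1526, 455 - (300/(-127) + 151/315)) = 454 - (876 + 1526)/((455 - (300/(-127) + 151/315)) + 1526) = 454 - 2402/((455 - (300*(-1/127) + 151*(1/315))) + 1526) = 454 - 2402/((455 - (-300/127 + 151/315)) + 1526) = 454 - 2402/((455 - 1*(-75323/40005)) + 1526) = 454 - 2402/((455 + 75323/40005) + 1526) = 454 - 2402/(18277598/40005 + 1526) = 454 - 2402/79325228/40005 = 454 - 40005*2402/79325228 = 454 - 1*48046005/39662614 = 454 - 48046005/39662614 = 17958780751/39662614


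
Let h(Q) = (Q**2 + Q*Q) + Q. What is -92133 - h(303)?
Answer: -276054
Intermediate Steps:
h(Q) = Q + 2*Q**2 (h(Q) = (Q**2 + Q**2) + Q = 2*Q**2 + Q = Q + 2*Q**2)
-92133 - h(303) = -92133 - 303*(1 + 2*303) = -92133 - 303*(1 + 606) = -92133 - 303*607 = -92133 - 1*183921 = -92133 - 183921 = -276054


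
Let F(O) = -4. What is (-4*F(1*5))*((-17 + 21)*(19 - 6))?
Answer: 832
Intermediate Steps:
(-4*F(1*5))*((-17 + 21)*(19 - 6)) = (-4*(-4))*((-17 + 21)*(19 - 6)) = 16*(4*13) = 16*52 = 832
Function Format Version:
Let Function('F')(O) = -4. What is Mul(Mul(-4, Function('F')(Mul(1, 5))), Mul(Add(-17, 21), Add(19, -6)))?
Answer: 832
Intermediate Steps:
Mul(Mul(-4, Function('F')(Mul(1, 5))), Mul(Add(-17, 21), Add(19, -6))) = Mul(Mul(-4, -4), Mul(Add(-17, 21), Add(19, -6))) = Mul(16, Mul(4, 13)) = Mul(16, 52) = 832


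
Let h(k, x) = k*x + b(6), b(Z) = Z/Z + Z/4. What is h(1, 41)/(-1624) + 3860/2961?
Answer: 60491/47376 ≈ 1.2768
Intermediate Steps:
b(Z) = 1 + Z/4 (b(Z) = 1 + Z*(1/4) = 1 + Z/4)
h(k, x) = 5/2 + k*x (h(k, x) = k*x + (1 + (1/4)*6) = k*x + (1 + 3/2) = k*x + 5/2 = 5/2 + k*x)
h(1, 41)/(-1624) + 3860/2961 = (5/2 + 1*41)/(-1624) + 3860/2961 = (5/2 + 41)*(-1/1624) + 3860*(1/2961) = (87/2)*(-1/1624) + 3860/2961 = -3/112 + 3860/2961 = 60491/47376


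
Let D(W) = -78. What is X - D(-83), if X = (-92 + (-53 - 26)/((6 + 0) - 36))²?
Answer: 7257961/900 ≈ 8064.4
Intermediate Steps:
X = 7187761/900 (X = (-92 - 79/(6 - 36))² = (-92 - 79/(-30))² = (-92 - 79*(-1/30))² = (-92 + 79/30)² = (-2681/30)² = 7187761/900 ≈ 7986.4)
X - D(-83) = 7187761/900 - 1*(-78) = 7187761/900 + 78 = 7257961/900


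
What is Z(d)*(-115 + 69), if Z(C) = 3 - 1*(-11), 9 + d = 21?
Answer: -644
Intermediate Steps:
d = 12 (d = -9 + 21 = 12)
Z(C) = 14 (Z(C) = 3 + 11 = 14)
Z(d)*(-115 + 69) = 14*(-115 + 69) = 14*(-46) = -644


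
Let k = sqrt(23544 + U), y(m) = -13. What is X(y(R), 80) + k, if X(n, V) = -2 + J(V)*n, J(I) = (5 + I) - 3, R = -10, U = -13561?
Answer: -1068 + sqrt(9983) ≈ -968.08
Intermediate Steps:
J(I) = 2 + I
X(n, V) = -2 + n*(2 + V) (X(n, V) = -2 + (2 + V)*n = -2 + n*(2 + V))
k = sqrt(9983) (k = sqrt(23544 - 13561) = sqrt(9983) ≈ 99.915)
X(y(R), 80) + k = (-2 - 13*(2 + 80)) + sqrt(9983) = (-2 - 13*82) + sqrt(9983) = (-2 - 1066) + sqrt(9983) = -1068 + sqrt(9983)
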